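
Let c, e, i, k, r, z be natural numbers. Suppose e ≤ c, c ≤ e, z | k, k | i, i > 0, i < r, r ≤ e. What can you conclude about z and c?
z < c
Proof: From e ≤ c and c ≤ e, e = c. z | k and k | i, so z | i. i > 0, so z ≤ i. Since i < r, z < r. r ≤ e, so z < e. e = c, so z < c.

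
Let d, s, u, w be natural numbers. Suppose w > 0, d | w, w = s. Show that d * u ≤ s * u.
d | w and w > 0, so d ≤ w. w = s, so d ≤ s. Then d * u ≤ s * u.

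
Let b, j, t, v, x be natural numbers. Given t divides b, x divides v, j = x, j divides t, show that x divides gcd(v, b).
Since j divides t and t divides b, j divides b. Since j = x, x divides b. Since x divides v, x divides gcd(v, b).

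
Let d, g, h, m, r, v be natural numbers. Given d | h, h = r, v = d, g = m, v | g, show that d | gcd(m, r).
Because v = d and v | g, d | g. g = m, so d | m. From h = r and d | h, d | r. Since d | m, d | gcd(m, r).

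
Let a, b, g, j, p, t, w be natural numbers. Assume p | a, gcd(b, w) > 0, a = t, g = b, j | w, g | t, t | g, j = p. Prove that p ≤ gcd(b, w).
Because t | g and g | t, t = g. From g = b, t = b. Since a = t, a = b. Since p | a, p | b. j = p and j | w, thus p | w. Since p | b, p | gcd(b, w). From gcd(b, w) > 0, p ≤ gcd(b, w).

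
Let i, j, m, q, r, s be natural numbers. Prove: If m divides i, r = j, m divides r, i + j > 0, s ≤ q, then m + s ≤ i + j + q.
r = j and m divides r, therefore m divides j. m divides i, so m divides i + j. Since i + j > 0, m ≤ i + j. s ≤ q, so m + s ≤ i + j + q.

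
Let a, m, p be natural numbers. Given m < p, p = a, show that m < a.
From p = a and m < p, by substitution, m < a.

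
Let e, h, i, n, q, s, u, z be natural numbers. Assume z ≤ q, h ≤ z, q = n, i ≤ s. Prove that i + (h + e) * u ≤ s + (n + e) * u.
q = n and z ≤ q, therefore z ≤ n. h ≤ z, so h ≤ n. Then h + e ≤ n + e. Then (h + e) * u ≤ (n + e) * u. i ≤ s, so i + (h + e) * u ≤ s + (n + e) * u.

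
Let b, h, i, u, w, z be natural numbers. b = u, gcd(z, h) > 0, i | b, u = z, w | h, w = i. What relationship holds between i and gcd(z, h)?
i ≤ gcd(z, h)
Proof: b = u and u = z, therefore b = z. i | b, so i | z. w = i and w | h, hence i | h. From i | z, i | gcd(z, h). Since gcd(z, h) > 0, i ≤ gcd(z, h).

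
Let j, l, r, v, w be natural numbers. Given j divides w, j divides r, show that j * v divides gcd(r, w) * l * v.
Because j divides r and j divides w, j divides gcd(r, w). Then j divides gcd(r, w) * l. Then j * v divides gcd(r, w) * l * v.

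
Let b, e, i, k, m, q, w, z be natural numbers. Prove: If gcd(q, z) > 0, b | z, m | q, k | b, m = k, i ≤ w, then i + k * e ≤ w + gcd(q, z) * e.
Since m = k and m | q, k | q. k | b and b | z, so k | z. From k | q, k | gcd(q, z). Since gcd(q, z) > 0, k ≤ gcd(q, z). Then k * e ≤ gcd(q, z) * e. Since i ≤ w, i + k * e ≤ w + gcd(q, z) * e.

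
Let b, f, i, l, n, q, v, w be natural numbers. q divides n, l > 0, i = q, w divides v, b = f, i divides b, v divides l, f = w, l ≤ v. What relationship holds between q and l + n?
q divides l + n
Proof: Because v divides l and l > 0, v ≤ l. l ≤ v, so v = l. b = f and f = w, thus b = w. i = q and i divides b, thus q divides b. Since b = w, q divides w. Because w divides v, q divides v. v = l, so q divides l. q divides n, so q divides l + n.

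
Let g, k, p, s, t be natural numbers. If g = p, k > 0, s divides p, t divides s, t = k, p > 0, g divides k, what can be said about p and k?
p = k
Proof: g = p and g divides k, therefore p divides k. k > 0, so p ≤ k. t divides s and s divides p, so t divides p. p > 0, so t ≤ p. t = k, so k ≤ p. Since p ≤ k, p = k.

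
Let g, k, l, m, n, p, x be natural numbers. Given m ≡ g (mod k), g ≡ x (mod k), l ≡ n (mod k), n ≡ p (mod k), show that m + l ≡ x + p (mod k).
Since m ≡ g (mod k) and g ≡ x (mod k), m ≡ x (mod k). l ≡ n (mod k) and n ≡ p (mod k), thus l ≡ p (mod k). Since m ≡ x (mod k), m + l ≡ x + p (mod k).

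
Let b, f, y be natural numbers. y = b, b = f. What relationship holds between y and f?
y = f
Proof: y = b and b = f. By transitivity, y = f.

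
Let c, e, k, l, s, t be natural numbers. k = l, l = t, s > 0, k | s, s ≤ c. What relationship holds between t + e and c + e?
t + e ≤ c + e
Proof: From k = l and l = t, k = t. Since k | s, t | s. s > 0, so t ≤ s. Since s ≤ c, t ≤ c. Then t + e ≤ c + e.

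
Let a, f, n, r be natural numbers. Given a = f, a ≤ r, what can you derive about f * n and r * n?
f * n ≤ r * n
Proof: a = f and a ≤ r, thus f ≤ r. Then f * n ≤ r * n.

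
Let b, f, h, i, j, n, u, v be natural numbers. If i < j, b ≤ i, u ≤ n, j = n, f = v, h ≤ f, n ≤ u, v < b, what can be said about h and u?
h < u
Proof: f = v and h ≤ f, therefore h ≤ v. n ≤ u and u ≤ n, thus n = u. v < b and b ≤ i, therefore v < i. j = n and i < j, so i < n. v < i, so v < n. n = u, so v < u. h ≤ v, so h < u.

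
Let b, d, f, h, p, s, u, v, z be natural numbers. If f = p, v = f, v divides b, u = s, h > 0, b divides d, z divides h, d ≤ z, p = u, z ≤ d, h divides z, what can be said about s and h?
s ≤ h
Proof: f = p and p = u, therefore f = u. Since u = s, f = s. From z divides h and h divides z, z = h. d ≤ z and z ≤ d, so d = z. Since v divides b and b divides d, v divides d. v = f, so f divides d. d = z, so f divides z. Since z = h, f divides h. Since h > 0, f ≤ h. Since f = s, s ≤ h.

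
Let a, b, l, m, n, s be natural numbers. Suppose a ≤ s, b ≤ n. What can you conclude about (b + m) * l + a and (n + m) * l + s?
(b + m) * l + a ≤ (n + m) * l + s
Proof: b ≤ n, thus b + m ≤ n + m. Then (b + m) * l ≤ (n + m) * l. Since a ≤ s, (b + m) * l + a ≤ (n + m) * l + s.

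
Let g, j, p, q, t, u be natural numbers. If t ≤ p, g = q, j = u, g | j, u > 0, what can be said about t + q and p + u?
t + q ≤ p + u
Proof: j = u and g | j, hence g | u. Because u > 0, g ≤ u. Since g = q, q ≤ u. Since t ≤ p, t + q ≤ p + u.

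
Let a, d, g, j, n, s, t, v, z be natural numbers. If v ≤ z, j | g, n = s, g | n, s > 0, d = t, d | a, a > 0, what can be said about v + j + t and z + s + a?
v + j + t ≤ z + s + a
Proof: Since n = s and g | n, g | s. j | g, so j | s. s > 0, so j ≤ s. Because v ≤ z, v + j ≤ z + s. d | a and a > 0, so d ≤ a. Since d = t, t ≤ a. v + j ≤ z + s, so v + j + t ≤ z + s + a.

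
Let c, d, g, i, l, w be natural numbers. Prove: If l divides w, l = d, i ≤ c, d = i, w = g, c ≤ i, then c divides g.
From l = d and d = i, l = i. Since i ≤ c and c ≤ i, i = c. l = i, so l = c. Since l divides w, c divides w. Because w = g, c divides g.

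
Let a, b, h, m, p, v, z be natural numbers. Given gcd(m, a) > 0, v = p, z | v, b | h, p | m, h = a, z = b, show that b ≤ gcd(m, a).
v = p and z | v, so z | p. Since p | m, z | m. Since z = b, b | m. Because h = a and b | h, b | a. Since b | m, b | gcd(m, a). Since gcd(m, a) > 0, b ≤ gcd(m, a).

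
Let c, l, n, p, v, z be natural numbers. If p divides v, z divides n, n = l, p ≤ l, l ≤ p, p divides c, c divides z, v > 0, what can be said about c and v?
c ≤ v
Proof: From l ≤ p and p ≤ l, l = p. Since n = l, n = p. Since z divides n, z divides p. c divides z, so c divides p. Since p divides c, p = c. p divides v and v > 0, thus p ≤ v. Since p = c, c ≤ v.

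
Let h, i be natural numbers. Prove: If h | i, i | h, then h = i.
h | i and i | h. By mutual divisibility, h = i.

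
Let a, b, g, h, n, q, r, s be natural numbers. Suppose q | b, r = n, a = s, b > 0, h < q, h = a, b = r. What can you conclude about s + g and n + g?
s + g < n + g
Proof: b = r and r = n, hence b = n. h = a and a = s, thus h = s. Since q | b and b > 0, q ≤ b. h < q, so h < b. h = s, so s < b. b = n, so s < n. Then s + g < n + g.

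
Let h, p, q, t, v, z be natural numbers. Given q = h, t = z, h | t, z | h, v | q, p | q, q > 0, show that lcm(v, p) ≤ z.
From t = z and h | t, h | z. Because z | h, h = z. Since q = h, q = z. v | q and p | q, thus lcm(v, p) | q. Since q > 0, lcm(v, p) ≤ q. q = z, so lcm(v, p) ≤ z.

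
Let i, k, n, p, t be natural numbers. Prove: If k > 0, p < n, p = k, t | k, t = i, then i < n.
t | k and k > 0, thus t ≤ k. t = i, so i ≤ k. p = k and p < n, so k < n. i ≤ k, so i < n.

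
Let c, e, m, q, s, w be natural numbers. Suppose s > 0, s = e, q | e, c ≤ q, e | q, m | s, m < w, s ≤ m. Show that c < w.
m | s and s > 0, so m ≤ s. Because s ≤ m, m = s. s = e, so m = e. From e | q and q | e, e = q. Since m = e, m = q. m < w, so q < w. Because c ≤ q, c < w.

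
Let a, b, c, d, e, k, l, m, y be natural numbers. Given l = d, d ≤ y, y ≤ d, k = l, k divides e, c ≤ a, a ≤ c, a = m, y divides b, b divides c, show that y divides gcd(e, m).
d ≤ y and y ≤ d, hence d = y. Because l = d, l = y. Since k = l and k divides e, l divides e. Since l = y, y divides e. c ≤ a and a ≤ c, so c = a. a = m, so c = m. y divides b and b divides c, thus y divides c. Since c = m, y divides m. y divides e, so y divides gcd(e, m).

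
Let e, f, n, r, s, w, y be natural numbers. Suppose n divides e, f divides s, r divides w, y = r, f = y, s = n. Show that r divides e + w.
f = y and y = r, thus f = r. s = n and f divides s, so f divides n. Since n divides e, f divides e. Since f = r, r divides e. r divides w, so r divides e + w.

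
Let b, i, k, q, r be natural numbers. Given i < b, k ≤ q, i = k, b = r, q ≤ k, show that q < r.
k ≤ q and q ≤ k, therefore k = q. i = k, so i = q. b = r and i < b, so i < r. i = q, so q < r.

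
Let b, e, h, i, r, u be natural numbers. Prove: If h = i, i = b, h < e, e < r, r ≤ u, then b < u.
h = i and i = b, hence h = b. h < e, so b < e. e < r and r ≤ u, hence e < u. b < e, so b < u.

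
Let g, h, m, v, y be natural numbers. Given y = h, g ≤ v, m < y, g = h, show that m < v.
Since y = h and m < y, m < h. g = h and g ≤ v, thus h ≤ v. Since m < h, m < v.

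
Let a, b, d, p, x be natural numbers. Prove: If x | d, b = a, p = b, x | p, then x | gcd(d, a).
p = b and x | p, thus x | b. Because b = a, x | a. x | d, so x | gcd(d, a).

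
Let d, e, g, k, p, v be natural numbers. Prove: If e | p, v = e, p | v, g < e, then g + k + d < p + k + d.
From v = e and p | v, p | e. Since e | p, e = p. Since g < e, g < p. Then g + k < p + k. Then g + k + d < p + k + d.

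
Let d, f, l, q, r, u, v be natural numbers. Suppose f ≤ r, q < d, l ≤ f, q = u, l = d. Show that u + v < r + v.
q = u and q < d, so u < d. Because l = d and l ≤ f, d ≤ f. f ≤ r, so d ≤ r. Since u < d, u < r. Then u + v < r + v.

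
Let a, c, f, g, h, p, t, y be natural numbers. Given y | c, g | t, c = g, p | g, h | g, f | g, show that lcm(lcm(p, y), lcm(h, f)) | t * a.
c = g and y | c, therefore y | g. Since p | g, lcm(p, y) | g. h | g and f | g, hence lcm(h, f) | g. From lcm(p, y) | g, lcm(lcm(p, y), lcm(h, f)) | g. g | t, so lcm(lcm(p, y), lcm(h, f)) | t. Then lcm(lcm(p, y), lcm(h, f)) | t * a.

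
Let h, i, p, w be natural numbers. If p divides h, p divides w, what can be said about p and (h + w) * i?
p divides (h + w) * i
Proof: p divides h and p divides w, thus p divides h + w. Then p divides (h + w) * i.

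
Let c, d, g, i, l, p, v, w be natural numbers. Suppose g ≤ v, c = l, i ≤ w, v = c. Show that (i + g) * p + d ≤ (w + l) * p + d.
Since v = c and c = l, v = l. g ≤ v, so g ≤ l. i ≤ w, so i + g ≤ w + l. Then (i + g) * p ≤ (w + l) * p. Then (i + g) * p + d ≤ (w + l) * p + d.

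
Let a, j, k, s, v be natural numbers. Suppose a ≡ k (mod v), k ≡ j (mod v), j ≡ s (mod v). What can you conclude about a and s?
a ≡ s (mod v)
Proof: a ≡ k (mod v) and k ≡ j (mod v), thus a ≡ j (mod v). j ≡ s (mod v), so a ≡ s (mod v).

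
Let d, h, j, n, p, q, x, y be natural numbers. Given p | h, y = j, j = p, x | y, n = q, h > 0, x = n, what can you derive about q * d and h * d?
q * d ≤ h * d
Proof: x = n and n = q, therefore x = q. Since y = j and j = p, y = p. x | y, so x | p. Since p | h, x | h. Because h > 0, x ≤ h. Because x = q, q ≤ h. Then q * d ≤ h * d.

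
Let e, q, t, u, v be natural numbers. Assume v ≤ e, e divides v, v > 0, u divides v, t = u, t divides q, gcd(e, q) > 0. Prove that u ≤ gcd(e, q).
From e divides v and v > 0, e ≤ v. Since v ≤ e, v = e. Since u divides v, u divides e. Because t = u and t divides q, u divides q. u divides e, so u divides gcd(e, q). gcd(e, q) > 0, so u ≤ gcd(e, q).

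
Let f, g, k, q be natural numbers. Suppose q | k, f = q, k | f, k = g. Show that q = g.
Since f = q and k | f, k | q. Since q | k, q = k. k = g, so q = g.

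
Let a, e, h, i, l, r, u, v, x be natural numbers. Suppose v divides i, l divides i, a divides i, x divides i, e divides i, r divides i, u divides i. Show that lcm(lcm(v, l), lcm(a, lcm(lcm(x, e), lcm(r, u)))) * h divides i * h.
From v divides i and l divides i, lcm(v, l) divides i. Because x divides i and e divides i, lcm(x, e) divides i. From r divides i and u divides i, lcm(r, u) divides i. Since lcm(x, e) divides i, lcm(lcm(x, e), lcm(r, u)) divides i. a divides i, so lcm(a, lcm(lcm(x, e), lcm(r, u))) divides i. Since lcm(v, l) divides i, lcm(lcm(v, l), lcm(a, lcm(lcm(x, e), lcm(r, u)))) divides i. Then lcm(lcm(v, l), lcm(a, lcm(lcm(x, e), lcm(r, u)))) * h divides i * h.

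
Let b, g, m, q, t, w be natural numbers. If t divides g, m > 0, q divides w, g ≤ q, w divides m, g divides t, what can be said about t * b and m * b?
t * b ≤ m * b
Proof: Since g divides t and t divides g, g = t. q divides w and w divides m, so q divides m. Since m > 0, q ≤ m. From g ≤ q, g ≤ m. g = t, so t ≤ m. By multiplying by a non-negative, t * b ≤ m * b.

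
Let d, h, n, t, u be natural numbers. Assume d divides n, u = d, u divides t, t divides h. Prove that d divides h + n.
u divides t and t divides h, hence u divides h. u = d, so d divides h. Since d divides n, d divides h + n.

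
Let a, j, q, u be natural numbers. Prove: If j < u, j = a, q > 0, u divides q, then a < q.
From u divides q and q > 0, u ≤ q. Since j < u, j < q. Because j = a, a < q.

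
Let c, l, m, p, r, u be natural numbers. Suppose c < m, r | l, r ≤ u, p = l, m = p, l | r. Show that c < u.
m = p and p = l, thus m = l. Because l | r and r | l, l = r. From m = l, m = r. c < m, so c < r. Since r ≤ u, c < u.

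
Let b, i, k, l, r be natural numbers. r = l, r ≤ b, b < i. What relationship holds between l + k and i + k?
l + k < i + k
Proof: r = l and r ≤ b, hence l ≤ b. b < i, so l < i. Then l + k < i + k.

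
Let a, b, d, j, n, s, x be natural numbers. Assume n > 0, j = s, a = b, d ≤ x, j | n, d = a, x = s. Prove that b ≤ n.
d = a and d ≤ x, hence a ≤ x. a = b, so b ≤ x. Since x = s, b ≤ s. j = s and j | n, thus s | n. n > 0, so s ≤ n. Since b ≤ s, b ≤ n.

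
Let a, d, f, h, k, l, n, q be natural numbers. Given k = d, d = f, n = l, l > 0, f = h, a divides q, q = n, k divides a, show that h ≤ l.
d = f and f = h, so d = h. From q = n and n = l, q = l. k divides a and a divides q, so k divides q. Since q = l, k divides l. k = d, so d divides l. Since l > 0, d ≤ l. Since d = h, h ≤ l.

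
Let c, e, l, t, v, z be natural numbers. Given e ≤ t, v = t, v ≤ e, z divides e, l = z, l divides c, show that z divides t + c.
v = t and v ≤ e, so t ≤ e. e ≤ t, so e = t. Since z divides e, z divides t. l = z and l divides c, therefore z divides c. Since z divides t, z divides t + c.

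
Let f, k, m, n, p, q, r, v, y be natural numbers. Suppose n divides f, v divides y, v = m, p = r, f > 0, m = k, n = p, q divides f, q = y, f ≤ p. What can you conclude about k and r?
k divides r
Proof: n divides f and f > 0, therefore n ≤ f. n = p, so p ≤ f. Since f ≤ p, f = p. Since p = r, f = r. Since v = m and v divides y, m divides y. Since q = y and q divides f, y divides f. m divides y, so m divides f. Since m = k, k divides f. Since f = r, k divides r.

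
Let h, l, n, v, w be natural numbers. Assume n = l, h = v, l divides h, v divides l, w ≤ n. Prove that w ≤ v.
h = v and l divides h, so l divides v. v divides l, so l = v. Since n = l, n = v. From w ≤ n, w ≤ v.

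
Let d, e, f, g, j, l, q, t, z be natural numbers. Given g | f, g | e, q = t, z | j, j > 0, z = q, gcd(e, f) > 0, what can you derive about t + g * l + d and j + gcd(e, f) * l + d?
t + g * l + d ≤ j + gcd(e, f) * l + d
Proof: z = q and z | j, thus q | j. j > 0, so q ≤ j. Since q = t, t ≤ j. g | e and g | f, therefore g | gcd(e, f). From gcd(e, f) > 0, g ≤ gcd(e, f). Then g * l ≤ gcd(e, f) * l. t ≤ j, so t + g * l ≤ j + gcd(e, f) * l. Then t + g * l + d ≤ j + gcd(e, f) * l + d.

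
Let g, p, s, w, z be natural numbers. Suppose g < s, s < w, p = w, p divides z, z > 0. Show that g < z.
p divides z and z > 0, therefore p ≤ z. Since p = w, w ≤ z. Since s < w, s < z. Because g < s, g < z.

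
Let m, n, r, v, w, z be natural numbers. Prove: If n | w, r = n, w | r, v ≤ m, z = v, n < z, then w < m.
Since r = n and w | r, w | n. Since n | w, n = w. From z = v and n < z, n < v. n = w, so w < v. Since v ≤ m, w < m.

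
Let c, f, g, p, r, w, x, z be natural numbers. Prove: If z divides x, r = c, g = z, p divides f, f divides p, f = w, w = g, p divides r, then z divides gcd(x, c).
From p divides f and f divides p, p = f. Since f = w, p = w. From w = g, p = g. p divides r, so g divides r. g = z, so z divides r. r = c, so z divides c. z divides x, so z divides gcd(x, c).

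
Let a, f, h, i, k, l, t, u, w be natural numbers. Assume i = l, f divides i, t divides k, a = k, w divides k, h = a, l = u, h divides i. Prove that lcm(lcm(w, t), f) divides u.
i = l and l = u, therefore i = u. From w divides k and t divides k, lcm(w, t) divides k. h = a and h divides i, so a divides i. Since a = k, k divides i. lcm(w, t) divides k, so lcm(w, t) divides i. Since f divides i, lcm(lcm(w, t), f) divides i. Since i = u, lcm(lcm(w, t), f) divides u.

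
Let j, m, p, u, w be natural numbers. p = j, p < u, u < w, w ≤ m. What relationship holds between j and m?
j < m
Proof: Because p = j and p < u, j < u. From u < w and w ≤ m, u < m. j < u, so j < m.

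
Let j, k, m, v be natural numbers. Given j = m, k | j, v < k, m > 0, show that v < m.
j = m and k | j, so k | m. Since m > 0, k ≤ m. Since v < k, v < m.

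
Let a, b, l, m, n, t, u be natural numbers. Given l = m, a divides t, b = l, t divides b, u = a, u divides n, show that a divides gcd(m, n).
b = l and t divides b, hence t divides l. Since a divides t, a divides l. l = m, so a divides m. u = a and u divides n, thus a divides n. Since a divides m, a divides gcd(m, n).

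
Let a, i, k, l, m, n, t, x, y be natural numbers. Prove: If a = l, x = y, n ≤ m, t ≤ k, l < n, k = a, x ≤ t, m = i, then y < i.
x ≤ t and t ≤ k, so x ≤ k. Since k = a, x ≤ a. From x = y, y ≤ a. From a = l, y ≤ l. l < n and n ≤ m, therefore l < m. Since m = i, l < i. Since y ≤ l, y < i.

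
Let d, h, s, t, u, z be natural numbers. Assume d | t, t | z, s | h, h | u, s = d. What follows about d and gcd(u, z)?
d | gcd(u, z)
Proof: s | h and h | u, hence s | u. s = d, so d | u. d | t and t | z, therefore d | z. Since d | u, d | gcd(u, z).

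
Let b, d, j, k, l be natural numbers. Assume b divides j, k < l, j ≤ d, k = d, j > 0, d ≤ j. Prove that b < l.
b divides j and j > 0, therefore b ≤ j. d ≤ j and j ≤ d, so d = j. Since k = d, k = j. Since k < l, j < l. Since b ≤ j, b < l.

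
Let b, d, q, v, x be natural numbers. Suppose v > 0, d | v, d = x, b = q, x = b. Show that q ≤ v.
d = x and x = b, hence d = b. Because d | v, b | v. From v > 0, b ≤ v. b = q, so q ≤ v.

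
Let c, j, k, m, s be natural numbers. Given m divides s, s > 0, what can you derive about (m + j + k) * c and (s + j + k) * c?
(m + j + k) * c ≤ (s + j + k) * c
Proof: m divides s and s > 0, hence m ≤ s. Then m + j ≤ s + j. Then m + j + k ≤ s + j + k. By multiplying by a non-negative, (m + j + k) * c ≤ (s + j + k) * c.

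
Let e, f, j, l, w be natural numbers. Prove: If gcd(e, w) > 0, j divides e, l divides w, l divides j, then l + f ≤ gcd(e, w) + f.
l divides j and j divides e, so l divides e. l divides w, so l divides gcd(e, w). Since gcd(e, w) > 0, l ≤ gcd(e, w). Then l + f ≤ gcd(e, w) + f.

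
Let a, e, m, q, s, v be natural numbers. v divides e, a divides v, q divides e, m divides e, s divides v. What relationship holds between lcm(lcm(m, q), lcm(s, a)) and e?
lcm(lcm(m, q), lcm(s, a)) divides e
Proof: Because m divides e and q divides e, lcm(m, q) divides e. From s divides v and a divides v, lcm(s, a) divides v. Since v divides e, lcm(s, a) divides e. Since lcm(m, q) divides e, lcm(lcm(m, q), lcm(s, a)) divides e.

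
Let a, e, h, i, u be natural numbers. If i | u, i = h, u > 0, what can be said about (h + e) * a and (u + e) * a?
(h + e) * a ≤ (u + e) * a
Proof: Since i = h and i | u, h | u. u > 0, so h ≤ u. Then h + e ≤ u + e. Then (h + e) * a ≤ (u + e) * a.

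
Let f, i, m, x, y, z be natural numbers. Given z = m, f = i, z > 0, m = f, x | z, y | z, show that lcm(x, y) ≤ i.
From z = m and m = f, z = f. f = i, so z = i. x | z and y | z, therefore lcm(x, y) | z. From z > 0, lcm(x, y) ≤ z. Since z = i, lcm(x, y) ≤ i.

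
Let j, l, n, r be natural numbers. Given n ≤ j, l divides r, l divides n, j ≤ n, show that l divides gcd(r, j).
n ≤ j and j ≤ n, therefore n = j. l divides n, so l divides j. Since l divides r, l divides gcd(r, j).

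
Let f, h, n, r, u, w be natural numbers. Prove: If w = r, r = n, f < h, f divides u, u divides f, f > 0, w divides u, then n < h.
Because w = r and r = n, w = n. Since u divides f and f divides u, u = f. w divides u, so w divides f. Since w = n, n divides f. Since f > 0, n ≤ f. f < h, so n < h.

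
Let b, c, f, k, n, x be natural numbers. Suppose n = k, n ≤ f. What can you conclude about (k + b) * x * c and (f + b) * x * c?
(k + b) * x * c ≤ (f + b) * x * c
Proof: Since n = k and n ≤ f, k ≤ f. Then k + b ≤ f + b. By multiplying by a non-negative, (k + b) * x ≤ (f + b) * x. By multiplying by a non-negative, (k + b) * x * c ≤ (f + b) * x * c.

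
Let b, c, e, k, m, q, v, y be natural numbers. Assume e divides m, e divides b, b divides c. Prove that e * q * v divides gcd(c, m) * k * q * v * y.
e divides b and b divides c, hence e divides c. e divides m, so e divides gcd(c, m). Then e divides gcd(c, m) * k. Then e * q divides gcd(c, m) * k * q. Then e * q * v divides gcd(c, m) * k * q * v. Then e * q * v divides gcd(c, m) * k * q * v * y.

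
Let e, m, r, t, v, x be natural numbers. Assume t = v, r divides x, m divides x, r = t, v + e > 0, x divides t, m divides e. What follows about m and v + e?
m ≤ v + e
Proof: r = t and r divides x, so t divides x. x divides t, so x = t. m divides x, so m divides t. Since t = v, m divides v. Since m divides e, m divides v + e. Since v + e > 0, m ≤ v + e.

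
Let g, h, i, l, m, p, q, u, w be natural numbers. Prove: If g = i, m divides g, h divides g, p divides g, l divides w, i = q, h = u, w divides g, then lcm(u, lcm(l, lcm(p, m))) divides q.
g = i and i = q, hence g = q. h = u and h divides g, therefore u divides g. l divides w and w divides g, so l divides g. p divides g and m divides g, so lcm(p, m) divides g. Since l divides g, lcm(l, lcm(p, m)) divides g. u divides g, so lcm(u, lcm(l, lcm(p, m))) divides g. Since g = q, lcm(u, lcm(l, lcm(p, m))) divides q.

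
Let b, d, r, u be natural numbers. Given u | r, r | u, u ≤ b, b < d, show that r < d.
Since u | r and r | u, u = r. u ≤ b and b < d, hence u < d. From u = r, r < d.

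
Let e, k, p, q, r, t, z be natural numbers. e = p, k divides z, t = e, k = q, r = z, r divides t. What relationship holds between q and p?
q divides p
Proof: r = z and r divides t, therefore z divides t. t = e, so z divides e. Since k divides z, k divides e. e = p, so k divides p. k = q, so q divides p.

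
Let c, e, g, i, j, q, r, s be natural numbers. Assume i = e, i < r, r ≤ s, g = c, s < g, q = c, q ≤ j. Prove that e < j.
Since i = e and i < r, e < r. g = c and s < g, so s < c. From q = c and q ≤ j, c ≤ j. s < c, so s < j. r ≤ s, so r < j. e < r, so e < j.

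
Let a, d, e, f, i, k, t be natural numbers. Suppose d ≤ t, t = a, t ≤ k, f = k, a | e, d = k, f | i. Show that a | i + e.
Because d = k and d ≤ t, k ≤ t. t ≤ k, so k = t. Since t = a, k = a. Since f = k and f | i, k | i. k = a, so a | i. Since a | e, a | i + e.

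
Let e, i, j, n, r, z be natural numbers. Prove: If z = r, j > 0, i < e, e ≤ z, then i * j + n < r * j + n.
z = r and e ≤ z, thus e ≤ r. Since i < e, i < r. Since j > 0, i * j < r * j. Then i * j + n < r * j + n.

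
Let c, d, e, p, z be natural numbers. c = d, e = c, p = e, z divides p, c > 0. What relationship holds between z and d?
z ≤ d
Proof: p = e and z divides p, so z divides e. e = c, so z divides c. From c > 0, z ≤ c. Since c = d, z ≤ d.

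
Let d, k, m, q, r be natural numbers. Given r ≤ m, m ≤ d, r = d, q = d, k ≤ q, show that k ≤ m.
Since r = d and r ≤ m, d ≤ m. m ≤ d, so d = m. Because q = d, q = m. Since k ≤ q, k ≤ m.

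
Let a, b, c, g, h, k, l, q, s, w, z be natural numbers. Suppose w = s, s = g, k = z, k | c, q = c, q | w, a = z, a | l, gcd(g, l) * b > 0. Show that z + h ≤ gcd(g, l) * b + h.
Because w = s and s = g, w = g. k = z and k | c, therefore z | c. Because q = c and q | w, c | w. Since z | c, z | w. w = g, so z | g. From a = z and a | l, z | l. z | g, so z | gcd(g, l). Then z | gcd(g, l) * b. Since gcd(g, l) * b > 0, z ≤ gcd(g, l) * b. Then z + h ≤ gcd(g, l) * b + h.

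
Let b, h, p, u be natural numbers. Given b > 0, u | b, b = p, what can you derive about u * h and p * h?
u * h ≤ p * h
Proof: u | b and b > 0, therefore u ≤ b. From b = p, u ≤ p. Then u * h ≤ p * h.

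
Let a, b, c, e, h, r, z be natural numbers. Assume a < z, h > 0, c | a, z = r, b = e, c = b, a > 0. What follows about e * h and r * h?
e * h < r * h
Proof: Since c = b and b = e, c = e. From c | a and a > 0, c ≤ a. z = r and a < z, hence a < r. Since c ≤ a, c < r. c = e, so e < r. Since h > 0, e * h < r * h.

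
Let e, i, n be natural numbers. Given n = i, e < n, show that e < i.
n = i and e < n. By substitution, e < i.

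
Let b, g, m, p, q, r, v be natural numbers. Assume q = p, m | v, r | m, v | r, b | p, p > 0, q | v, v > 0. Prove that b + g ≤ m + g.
From v | r and r | m, v | m. m | v, so v = m. b | p and p > 0, thus b ≤ p. Because q = p and q | v, p | v. Since v > 0, p ≤ v. b ≤ p, so b ≤ v. Because v = m, b ≤ m. Then b + g ≤ m + g.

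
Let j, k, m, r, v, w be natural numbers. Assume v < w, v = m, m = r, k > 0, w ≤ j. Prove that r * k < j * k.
v = m and m = r, therefore v = r. Since v < w and w ≤ j, v < j. Since v = r, r < j. Since k > 0, r * k < j * k.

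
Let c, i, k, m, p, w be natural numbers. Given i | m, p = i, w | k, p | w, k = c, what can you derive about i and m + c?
i | m + c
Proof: p | w and w | k, thus p | k. From k = c, p | c. p = i, so i | c. Since i | m, i | m + c.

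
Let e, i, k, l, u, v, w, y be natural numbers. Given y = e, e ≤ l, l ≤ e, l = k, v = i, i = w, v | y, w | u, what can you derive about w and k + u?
w | k + u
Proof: e ≤ l and l ≤ e, therefore e = l. Since y = e, y = l. l = k, so y = k. v = i and i = w, hence v = w. Since v | y, w | y. y = k, so w | k. w | u, so w | k + u.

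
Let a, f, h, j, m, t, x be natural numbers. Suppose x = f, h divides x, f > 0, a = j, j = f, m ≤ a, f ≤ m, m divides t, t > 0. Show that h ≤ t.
x = f and h divides x, so h divides f. Since f > 0, h ≤ f. Because a = j and j = f, a = f. m ≤ a, so m ≤ f. f ≤ m, so m = f. m divides t and t > 0, therefore m ≤ t. From m = f, f ≤ t. Since h ≤ f, h ≤ t.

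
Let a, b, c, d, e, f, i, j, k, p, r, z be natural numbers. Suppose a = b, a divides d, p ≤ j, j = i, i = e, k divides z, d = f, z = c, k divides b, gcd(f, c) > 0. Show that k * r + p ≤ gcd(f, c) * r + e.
From d = f and a divides d, a divides f. Since a = b, b divides f. k divides b, so k divides f. Since z = c and k divides z, k divides c. k divides f, so k divides gcd(f, c). gcd(f, c) > 0, so k ≤ gcd(f, c). By multiplying by a non-negative, k * r ≤ gcd(f, c) * r. j = i and i = e, hence j = e. From p ≤ j, p ≤ e. k * r ≤ gcd(f, c) * r, so k * r + p ≤ gcd(f, c) * r + e.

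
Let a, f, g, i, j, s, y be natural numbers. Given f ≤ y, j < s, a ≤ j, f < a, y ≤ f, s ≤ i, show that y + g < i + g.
Because f ≤ y and y ≤ f, f = y. f < a, so y < a. a ≤ j and j < s, therefore a < s. Since y < a, y < s. Since s ≤ i, y < i. Then y + g < i + g.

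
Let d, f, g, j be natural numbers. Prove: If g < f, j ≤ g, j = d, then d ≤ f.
Because j ≤ g and g < f, j < f. j = d, so d < f. Then d ≤ f.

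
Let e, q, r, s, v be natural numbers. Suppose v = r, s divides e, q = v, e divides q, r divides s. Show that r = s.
Because q = v and e divides q, e divides v. s divides e, so s divides v. Since v = r, s divides r. Since r divides s, s = r. Then r = s.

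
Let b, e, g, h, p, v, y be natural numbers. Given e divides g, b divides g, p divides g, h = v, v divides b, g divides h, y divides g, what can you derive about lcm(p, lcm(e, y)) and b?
lcm(p, lcm(e, y)) divides b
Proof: h = v and g divides h, so g divides v. v divides b, so g divides b. Since b divides g, g = b. e divides g and y divides g, thus lcm(e, y) divides g. Since p divides g, lcm(p, lcm(e, y)) divides g. From g = b, lcm(p, lcm(e, y)) divides b.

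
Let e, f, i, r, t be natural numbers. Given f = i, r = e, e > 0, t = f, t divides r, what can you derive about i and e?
i ≤ e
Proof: From t = f and f = i, t = i. Because r = e and t divides r, t divides e. t = i, so i divides e. Since e > 0, i ≤ e.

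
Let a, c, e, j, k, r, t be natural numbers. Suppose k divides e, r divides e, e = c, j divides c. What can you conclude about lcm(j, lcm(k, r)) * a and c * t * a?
lcm(j, lcm(k, r)) * a divides c * t * a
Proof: Since k divides e and r divides e, lcm(k, r) divides e. From e = c, lcm(k, r) divides c. j divides c, so lcm(j, lcm(k, r)) divides c. Then lcm(j, lcm(k, r)) divides c * t. Then lcm(j, lcm(k, r)) * a divides c * t * a.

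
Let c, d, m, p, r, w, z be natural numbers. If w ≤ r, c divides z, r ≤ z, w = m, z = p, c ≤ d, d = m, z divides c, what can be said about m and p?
m = p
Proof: From w ≤ r and r ≤ z, w ≤ z. Since w = m, m ≤ z. c divides z and z divides c, so c = z. d = m and c ≤ d, so c ≤ m. Since c = z, z ≤ m. m ≤ z, so m = z. Since z = p, m = p.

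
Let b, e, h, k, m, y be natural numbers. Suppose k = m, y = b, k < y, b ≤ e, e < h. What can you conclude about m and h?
m < h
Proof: Since y = b and k < y, k < b. b ≤ e and e < h, therefore b < h. Since k < b, k < h. k = m, so m < h.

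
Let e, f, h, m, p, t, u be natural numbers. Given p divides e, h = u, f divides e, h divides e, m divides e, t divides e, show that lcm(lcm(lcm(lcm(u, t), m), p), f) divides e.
Because h = u and h divides e, u divides e. Since t divides e, lcm(u, t) divides e. m divides e, so lcm(lcm(u, t), m) divides e. p divides e, so lcm(lcm(lcm(u, t), m), p) divides e. Since f divides e, lcm(lcm(lcm(lcm(u, t), m), p), f) divides e.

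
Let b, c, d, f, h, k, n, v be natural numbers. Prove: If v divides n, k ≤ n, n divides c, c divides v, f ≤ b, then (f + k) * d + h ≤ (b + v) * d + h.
From n divides c and c divides v, n divides v. Since v divides n, n = v. k ≤ n, so k ≤ v. Because f ≤ b, f + k ≤ b + v. By multiplying by a non-negative, (f + k) * d ≤ (b + v) * d. Then (f + k) * d + h ≤ (b + v) * d + h.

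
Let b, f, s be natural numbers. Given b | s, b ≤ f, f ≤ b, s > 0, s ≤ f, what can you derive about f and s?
f = s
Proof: b ≤ f and f ≤ b, thus b = f. From b | s and s > 0, b ≤ s. From b = f, f ≤ s. From s ≤ f, f = s.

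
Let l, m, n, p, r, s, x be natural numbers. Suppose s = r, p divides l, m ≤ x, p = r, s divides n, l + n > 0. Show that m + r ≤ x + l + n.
Because p = r and p divides l, r divides l. Since s = r and s divides n, r divides n. Because r divides l, r divides l + n. Since l + n > 0, r ≤ l + n. Since m ≤ x, m + r ≤ x + l + n.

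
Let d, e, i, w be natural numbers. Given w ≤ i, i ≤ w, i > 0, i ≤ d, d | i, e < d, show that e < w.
Because d | i and i > 0, d ≤ i. Since i ≤ d, d = i. i ≤ w and w ≤ i, therefore i = w. d = i, so d = w. Because e < d, e < w.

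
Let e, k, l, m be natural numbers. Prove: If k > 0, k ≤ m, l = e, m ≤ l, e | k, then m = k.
l = e and m ≤ l, so m ≤ e. e | k and k > 0, therefore e ≤ k. m ≤ e, so m ≤ k. k ≤ m, so m = k.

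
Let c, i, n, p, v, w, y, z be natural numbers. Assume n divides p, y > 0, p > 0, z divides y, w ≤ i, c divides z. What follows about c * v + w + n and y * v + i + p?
c * v + w + n ≤ y * v + i + p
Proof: Because c divides z and z divides y, c divides y. Because y > 0, c ≤ y. By multiplying by a non-negative, c * v ≤ y * v. n divides p and p > 0, so n ≤ p. w ≤ i, so w + n ≤ i + p. c * v ≤ y * v, so c * v + w + n ≤ y * v + i + p.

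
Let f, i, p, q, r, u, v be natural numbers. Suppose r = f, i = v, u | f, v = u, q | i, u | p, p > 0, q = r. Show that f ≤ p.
Because q = r and r = f, q = f. i = v and v = u, therefore i = u. Because q | i, q | u. Since q = f, f | u. From u | f, u = f. u | p and p > 0, so u ≤ p. u = f, so f ≤ p.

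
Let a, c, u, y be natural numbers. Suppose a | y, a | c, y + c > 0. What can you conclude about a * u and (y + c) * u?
a * u ≤ (y + c) * u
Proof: Since a | y and a | c, a | y + c. Since y + c > 0, a ≤ y + c. Then a * u ≤ (y + c) * u.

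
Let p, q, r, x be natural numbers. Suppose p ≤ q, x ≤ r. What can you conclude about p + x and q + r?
p + x ≤ q + r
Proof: Since p ≤ q and x ≤ r, by adding inequalities, p + x ≤ q + r.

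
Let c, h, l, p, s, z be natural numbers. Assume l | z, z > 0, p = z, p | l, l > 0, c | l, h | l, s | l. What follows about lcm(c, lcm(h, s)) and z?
lcm(c, lcm(h, s)) ≤ z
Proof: l | z and z > 0, hence l ≤ z. p = z and p | l, thus z | l. Since l > 0, z ≤ l. l ≤ z, so l = z. h | l and s | l, so lcm(h, s) | l. Since c | l, lcm(c, lcm(h, s)) | l. Because l > 0, lcm(c, lcm(h, s)) ≤ l. l = z, so lcm(c, lcm(h, s)) ≤ z.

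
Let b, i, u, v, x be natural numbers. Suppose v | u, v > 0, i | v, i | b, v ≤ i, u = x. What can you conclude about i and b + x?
i | b + x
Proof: i | v and v > 0, hence i ≤ v. v ≤ i, so v = i. Since v | u, i | u. From u = x, i | x. i | b, so i | b + x.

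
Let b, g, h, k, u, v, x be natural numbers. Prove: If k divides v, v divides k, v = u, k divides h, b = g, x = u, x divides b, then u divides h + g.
From k divides v and v divides k, k = v. Since v = u, k = u. k divides h, so u divides h. x = u and x divides b, therefore u divides b. Since b = g, u divides g. u divides h, so u divides h + g.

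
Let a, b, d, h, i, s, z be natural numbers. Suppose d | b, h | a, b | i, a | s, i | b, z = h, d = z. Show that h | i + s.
d = z and z = h, so d = h. From b | i and i | b, b = i. Since d | b, d | i. Since d = h, h | i. h | a and a | s, therefore h | s. Since h | i, h | i + s.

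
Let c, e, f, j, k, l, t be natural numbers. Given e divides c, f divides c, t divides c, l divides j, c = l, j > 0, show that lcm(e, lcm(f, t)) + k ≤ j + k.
f divides c and t divides c, thus lcm(f, t) divides c. Since e divides c, lcm(e, lcm(f, t)) divides c. Since c = l, lcm(e, lcm(f, t)) divides l. l divides j, so lcm(e, lcm(f, t)) divides j. From j > 0, lcm(e, lcm(f, t)) ≤ j. Then lcm(e, lcm(f, t)) + k ≤ j + k.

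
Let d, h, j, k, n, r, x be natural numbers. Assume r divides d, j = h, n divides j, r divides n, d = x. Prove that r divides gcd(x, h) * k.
From d = x and r divides d, r divides x. r divides n and n divides j, hence r divides j. j = h, so r divides h. Since r divides x, r divides gcd(x, h). Then r divides gcd(x, h) * k.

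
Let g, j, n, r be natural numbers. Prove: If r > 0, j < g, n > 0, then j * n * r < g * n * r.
j < g and n > 0, therefore j * n < g * n. Since r > 0, j * n * r < g * n * r.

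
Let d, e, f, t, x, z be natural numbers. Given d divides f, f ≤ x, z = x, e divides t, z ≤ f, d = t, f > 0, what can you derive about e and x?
e ≤ x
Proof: Since z = x and z ≤ f, x ≤ f. f ≤ x, so f = x. Since d = t and d divides f, t divides f. Since e divides t, e divides f. f > 0, so e ≤ f. Since f = x, e ≤ x.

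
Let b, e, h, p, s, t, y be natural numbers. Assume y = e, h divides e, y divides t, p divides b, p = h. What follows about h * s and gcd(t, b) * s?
h * s divides gcd(t, b) * s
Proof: Because y = e and y divides t, e divides t. Since h divides e, h divides t. p = h and p divides b, hence h divides b. h divides t, so h divides gcd(t, b). Then h * s divides gcd(t, b) * s.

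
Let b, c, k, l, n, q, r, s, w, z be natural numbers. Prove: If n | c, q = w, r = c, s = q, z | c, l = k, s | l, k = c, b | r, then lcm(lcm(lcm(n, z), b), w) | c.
n | c and z | c, thus lcm(n, z) | c. r = c and b | r, therefore b | c. lcm(n, z) | c, so lcm(lcm(n, z), b) | c. Because l = k and k = c, l = c. Since s | l, s | c. Since s = q, q | c. Since q = w, w | c. Since lcm(lcm(n, z), b) | c, lcm(lcm(lcm(n, z), b), w) | c.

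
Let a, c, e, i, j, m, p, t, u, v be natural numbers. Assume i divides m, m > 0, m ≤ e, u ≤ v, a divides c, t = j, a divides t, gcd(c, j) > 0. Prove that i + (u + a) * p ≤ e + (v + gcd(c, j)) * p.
Because i divides m and m > 0, i ≤ m. Since m ≤ e, i ≤ e. t = j and a divides t, so a divides j. From a divides c, a divides gcd(c, j). gcd(c, j) > 0, so a ≤ gcd(c, j). Since u ≤ v, u + a ≤ v + gcd(c, j). By multiplying by a non-negative, (u + a) * p ≤ (v + gcd(c, j)) * p. Since i ≤ e, i + (u + a) * p ≤ e + (v + gcd(c, j)) * p.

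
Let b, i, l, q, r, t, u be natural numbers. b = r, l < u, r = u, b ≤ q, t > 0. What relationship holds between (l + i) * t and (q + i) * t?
(l + i) * t < (q + i) * t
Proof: b = r and r = u, thus b = u. b ≤ q, so u ≤ q. l < u, so l < q. Then l + i < q + i. Combining with t > 0, by multiplying by a positive, (l + i) * t < (q + i) * t.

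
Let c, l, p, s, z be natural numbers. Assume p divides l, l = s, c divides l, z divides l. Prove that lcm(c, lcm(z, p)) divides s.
z divides l and p divides l, thus lcm(z, p) divides l. Since c divides l, lcm(c, lcm(z, p)) divides l. Since l = s, lcm(c, lcm(z, p)) divides s.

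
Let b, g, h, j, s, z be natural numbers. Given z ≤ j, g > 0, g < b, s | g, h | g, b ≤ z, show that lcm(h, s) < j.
h | g and s | g, so lcm(h, s) | g. Since g > 0, lcm(h, s) ≤ g. b ≤ z and z ≤ j, so b ≤ j. Since g < b, g < j. lcm(h, s) ≤ g, so lcm(h, s) < j.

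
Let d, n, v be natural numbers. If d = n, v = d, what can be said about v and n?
v = n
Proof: v = d and d = n. By transitivity, v = n.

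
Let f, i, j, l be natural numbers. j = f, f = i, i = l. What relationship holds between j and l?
j = l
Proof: From j = f and f = i, j = i. Since i = l, j = l.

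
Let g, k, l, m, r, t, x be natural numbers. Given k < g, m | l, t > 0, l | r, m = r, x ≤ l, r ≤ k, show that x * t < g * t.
m = r and m | l, hence r | l. Since l | r, r = l. r ≤ k, so l ≤ k. Since x ≤ l, x ≤ k. Since k < g, x < g. Since t > 0, x * t < g * t.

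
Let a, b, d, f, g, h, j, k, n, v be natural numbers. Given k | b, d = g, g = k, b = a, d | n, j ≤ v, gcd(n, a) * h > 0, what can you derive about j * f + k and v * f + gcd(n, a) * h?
j * f + k ≤ v * f + gcd(n, a) * h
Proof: Since j ≤ v, j * f ≤ v * f. d = g and g = k, therefore d = k. d | n, so k | n. Because b = a and k | b, k | a. Because k | n, k | gcd(n, a). Then k | gcd(n, a) * h. Since gcd(n, a) * h > 0, k ≤ gcd(n, a) * h. Since j * f ≤ v * f, j * f + k ≤ v * f + gcd(n, a) * h.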